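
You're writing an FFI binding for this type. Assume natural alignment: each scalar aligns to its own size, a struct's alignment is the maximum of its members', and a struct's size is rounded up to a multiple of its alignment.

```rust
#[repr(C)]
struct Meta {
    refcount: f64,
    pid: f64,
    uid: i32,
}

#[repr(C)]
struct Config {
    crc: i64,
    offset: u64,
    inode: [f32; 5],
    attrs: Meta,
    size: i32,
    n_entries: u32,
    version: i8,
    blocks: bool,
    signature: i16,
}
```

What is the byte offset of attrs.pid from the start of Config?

48

Meta: 0..8  refcount  (8B, 8-aligned); 8..16  pid  (8B, 8-aligned); 16..20  uid  (4B, 4-aligned); 20..24  -- tail padding (4B); sizeof = 24, alignof = 8
0..8  crc  (8B, 8-aligned)
8..16  offset  (8B, 8-aligned)
16..36  inode  (20B, 4-aligned)
36..40  -- padding (4B)
40..64  attrs  (24B, 8-aligned)
within Meta: pid at 8
40 + 8 = 48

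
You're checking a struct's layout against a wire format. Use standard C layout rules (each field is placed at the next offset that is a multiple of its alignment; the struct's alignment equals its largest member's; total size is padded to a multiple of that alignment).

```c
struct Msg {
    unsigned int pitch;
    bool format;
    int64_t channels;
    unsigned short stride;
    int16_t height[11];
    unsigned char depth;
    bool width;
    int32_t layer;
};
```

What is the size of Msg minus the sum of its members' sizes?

pitch at 0 (size 4, align 4) → ends 4
format at 4 (size 1, align 1) → ends 5
pad 3 to align 8 for channels
channels at 8 (size 8, align 8) → ends 16
stride at 16 (size 2, align 2) → ends 18
height at 18 (size 22, align 2) → ends 40
depth at 40 (size 1, align 1) → ends 41
width at 41 (size 1, align 1) → ends 42
pad 2 to align 4 for layer
layer at 44 (size 4, align 4) → ends 48
total 48 bytes, alignment 8
data bytes 43, size 48 → padding 5

5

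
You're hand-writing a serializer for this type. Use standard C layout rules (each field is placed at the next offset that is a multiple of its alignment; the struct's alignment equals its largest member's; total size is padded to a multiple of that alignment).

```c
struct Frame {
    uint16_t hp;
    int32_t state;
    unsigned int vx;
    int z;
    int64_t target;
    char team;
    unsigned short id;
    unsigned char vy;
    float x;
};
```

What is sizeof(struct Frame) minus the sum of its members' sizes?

0..2  hp  (2B, 2-aligned)
2..4  -- padding (2B)
4..8  state  (4B, 4-aligned)
8..12  vx  (4B, 4-aligned)
12..16  z  (4B, 4-aligned)
16..24  target  (8B, 8-aligned)
24..25  team  (1B, 1-aligned)
25..26  -- padding (1B)
26..28  id  (2B, 2-aligned)
28..29  vy  (1B, 1-aligned)
29..32  -- padding (3B)
32..36  x  (4B, 4-aligned)
36..40  -- tail padding (4B)
sizeof = 40, alignof = 8
data bytes 30, size 40 → padding 10

10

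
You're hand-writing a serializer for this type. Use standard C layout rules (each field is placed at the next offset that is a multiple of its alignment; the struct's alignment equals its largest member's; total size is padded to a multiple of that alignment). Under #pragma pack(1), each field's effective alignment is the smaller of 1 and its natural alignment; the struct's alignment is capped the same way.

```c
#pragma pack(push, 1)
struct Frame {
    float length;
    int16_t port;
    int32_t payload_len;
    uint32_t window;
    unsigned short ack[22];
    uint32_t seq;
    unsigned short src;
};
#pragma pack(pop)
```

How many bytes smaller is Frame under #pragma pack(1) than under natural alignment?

4

natural layout:
  @0: length [4B, align 4] → 4
  @4: port [2B, align 2] → 6
  +2 pad (align 4)
  @8: payload_len [4B, align 4] → 12
  @12: window [4B, align 4] → 16
  @16: ack [44B, align 2] → 60
  @60: seq [4B, align 4] → 64
  @64: src [2B, align 2] → 66
  +2 tail pad (align 4)
  size 68, align 4
packed(1) layout:
  @0: length [4B, align 1] → 4
  @4: port [2B, align 1] → 6
  @6: payload_len [4B, align 1] → 10
  @10: window [4B, align 1] → 14
  @14: ack [44B, align 1] → 58
  @58: seq [4B, align 1] → 62
  @62: src [2B, align 1] → 64
  size 64, align 1
68 − 64 = 4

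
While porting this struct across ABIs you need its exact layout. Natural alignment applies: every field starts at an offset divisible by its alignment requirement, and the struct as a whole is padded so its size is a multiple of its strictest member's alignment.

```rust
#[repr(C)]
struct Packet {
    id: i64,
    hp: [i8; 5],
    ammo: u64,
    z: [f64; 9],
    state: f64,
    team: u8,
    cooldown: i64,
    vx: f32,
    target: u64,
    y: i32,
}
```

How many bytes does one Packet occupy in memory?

@0: id [8B, align 8] → 8
@8: hp [5B, align 1] → 13
+3 pad (align 8)
@16: ammo [8B, align 8] → 24
@24: z [72B, align 8] → 96
@96: state [8B, align 8] → 104
@104: team [1B, align 1] → 105
+7 pad (align 8)
@112: cooldown [8B, align 8] → 120
@120: vx [4B, align 4] → 124
+4 pad (align 8)
@128: target [8B, align 8] → 136
@136: y [4B, align 4] → 140
+4 tail pad (align 8)
size 144, align 8

144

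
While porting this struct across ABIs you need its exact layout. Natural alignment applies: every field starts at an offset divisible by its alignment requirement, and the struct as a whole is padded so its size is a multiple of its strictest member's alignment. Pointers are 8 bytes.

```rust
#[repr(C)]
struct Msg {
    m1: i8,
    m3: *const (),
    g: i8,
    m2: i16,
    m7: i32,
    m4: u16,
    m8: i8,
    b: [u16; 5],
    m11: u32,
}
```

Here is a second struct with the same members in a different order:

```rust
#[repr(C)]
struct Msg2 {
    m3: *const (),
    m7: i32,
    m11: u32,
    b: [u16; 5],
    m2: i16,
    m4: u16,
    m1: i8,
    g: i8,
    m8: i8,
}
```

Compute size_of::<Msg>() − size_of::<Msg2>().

8

@0: m1 [1B, align 1] → 1
+7 pad (align 8)
@8: m3 [8B, align 8] → 16
@16: g [1B, align 1] → 17
+1 pad (align 2)
@18: m2 [2B, align 2] → 20
@20: m7 [4B, align 4] → 24
@24: m4 [2B, align 2] → 26
@26: m8 [1B, align 1] → 27
+1 pad (align 2)
@28: b [10B, align 2] → 38
+2 pad (align 4)
@40: m11 [4B, align 4] → 44
+4 tail pad (align 8)
size 48, align 8
— Msg2 —
@0: m3 [8B, align 8] → 8
@8: m7 [4B, align 4] → 12
@12: m11 [4B, align 4] → 16
@16: b [10B, align 2] → 26
@26: m2 [2B, align 2] → 28
@28: m4 [2B, align 2] → 30
@30: m1 [1B, align 1] → 31
@31: g [1B, align 1] → 32
@32: m8 [1B, align 1] → 33
+7 tail pad (align 8)
size 40, align 8
48 − 40 = 8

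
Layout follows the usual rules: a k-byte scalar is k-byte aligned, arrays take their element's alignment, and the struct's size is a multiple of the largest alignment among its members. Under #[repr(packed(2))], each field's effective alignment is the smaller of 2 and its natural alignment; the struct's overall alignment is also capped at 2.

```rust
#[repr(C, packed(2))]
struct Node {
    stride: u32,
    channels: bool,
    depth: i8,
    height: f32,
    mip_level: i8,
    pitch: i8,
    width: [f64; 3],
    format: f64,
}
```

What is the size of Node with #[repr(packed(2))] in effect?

44

stride at 0 (size 4, align 2) → ends 4
channels at 4 (size 1, align 1) → ends 5
depth at 5 (size 1, align 1) → ends 6
height at 6 (size 4, align 2) → ends 10
mip_level at 10 (size 1, align 1) → ends 11
pitch at 11 (size 1, align 1) → ends 12
width at 12 (size 24, align 2) → ends 36
format at 36 (size 8, align 2) → ends 44
total 44 bytes, alignment 2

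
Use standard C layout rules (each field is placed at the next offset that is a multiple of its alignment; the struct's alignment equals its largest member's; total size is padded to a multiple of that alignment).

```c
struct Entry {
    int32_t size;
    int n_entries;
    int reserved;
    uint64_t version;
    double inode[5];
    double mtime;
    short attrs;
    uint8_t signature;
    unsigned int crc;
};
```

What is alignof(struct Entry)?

member alignments: size=4, n_entries=4, reserved=4, version=8, inode=8, mtime=8, attrs=2, signature=1, crc=4
max = 8

8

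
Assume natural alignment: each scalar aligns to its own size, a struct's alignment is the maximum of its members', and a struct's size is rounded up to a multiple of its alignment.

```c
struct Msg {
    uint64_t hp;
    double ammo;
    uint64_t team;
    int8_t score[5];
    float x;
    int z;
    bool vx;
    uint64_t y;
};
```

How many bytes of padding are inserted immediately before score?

0

@0: hp [8B, align 8] → 8
@8: ammo [8B, align 8] → 16
@16: team [8B, align 8] → 24
@24: score [5B, align 1] → 29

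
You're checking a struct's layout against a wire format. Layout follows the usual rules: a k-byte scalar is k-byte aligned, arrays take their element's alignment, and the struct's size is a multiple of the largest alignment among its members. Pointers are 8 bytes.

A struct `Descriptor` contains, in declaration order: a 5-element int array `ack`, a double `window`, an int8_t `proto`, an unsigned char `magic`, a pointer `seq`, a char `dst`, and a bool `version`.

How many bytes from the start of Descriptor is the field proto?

32

ack at 0 (size 20, align 4) → ends 20
pad 4 to align 8 for window
window at 24 (size 8, align 8) → ends 32
proto at 32 (size 1, align 1) → ends 33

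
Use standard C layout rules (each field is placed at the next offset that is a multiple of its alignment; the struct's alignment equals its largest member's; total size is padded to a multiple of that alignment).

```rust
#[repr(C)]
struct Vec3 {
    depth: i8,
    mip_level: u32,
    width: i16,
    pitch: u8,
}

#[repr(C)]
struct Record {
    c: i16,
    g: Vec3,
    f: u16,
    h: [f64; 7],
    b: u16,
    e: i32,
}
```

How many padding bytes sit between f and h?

Vec3: @0: depth [1B, align 1] → 1; +3 pad (align 4); @4: mip_level [4B, align 4] → 8; @8: width [2B, align 2] → 10; @10: pitch [1B, align 1] → 11; +1 tail pad (align 4); size 12, align 4
@0: c [2B, align 2] → 2
+2 pad (align 4)
@4: g [12B, align 4] → 16
@16: f [2B, align 2] → 18
+6 pad (align 8)
@24: h [56B, align 8] → 80

6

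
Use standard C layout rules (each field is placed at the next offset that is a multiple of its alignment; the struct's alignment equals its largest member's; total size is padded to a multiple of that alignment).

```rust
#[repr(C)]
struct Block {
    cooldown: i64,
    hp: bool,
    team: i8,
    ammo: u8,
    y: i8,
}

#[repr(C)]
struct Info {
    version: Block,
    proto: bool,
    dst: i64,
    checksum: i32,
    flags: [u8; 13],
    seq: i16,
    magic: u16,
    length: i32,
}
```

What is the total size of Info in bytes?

64 bytes

Block: @0: cooldown [8B, align 8] → 8; @8: hp [1B, align 1] → 9; @9: team [1B, align 1] → 10; @10: ammo [1B, align 1] → 11; @11: y [1B, align 1] → 12; +4 tail pad (align 8); size 16, align 8
@0: version [16B, align 8] → 16
@16: proto [1B, align 1] → 17
+7 pad (align 8)
@24: dst [8B, align 8] → 32
@32: checksum [4B, align 4] → 36
@36: flags [13B, align 1] → 49
+1 pad (align 2)
@50: seq [2B, align 2] → 52
@52: magic [2B, align 2] → 54
+2 pad (align 4)
@56: length [4B, align 4] → 60
+4 tail pad (align 8)
size 64, align 8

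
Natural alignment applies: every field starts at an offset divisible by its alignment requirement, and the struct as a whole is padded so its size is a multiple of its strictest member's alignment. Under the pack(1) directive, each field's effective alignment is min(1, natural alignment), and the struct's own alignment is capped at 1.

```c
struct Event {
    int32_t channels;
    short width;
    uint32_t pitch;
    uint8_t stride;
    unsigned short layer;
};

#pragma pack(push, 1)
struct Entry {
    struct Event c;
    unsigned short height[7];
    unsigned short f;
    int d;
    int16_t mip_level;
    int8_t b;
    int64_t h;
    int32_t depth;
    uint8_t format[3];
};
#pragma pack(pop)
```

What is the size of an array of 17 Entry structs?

918

Event: channels at 0 (size 4, align 4) → ends 4; width at 4 (size 2, align 2) → ends 6; pad 2 to align 4 for pitch; pitch at 8 (size 4, align 4) → ends 12; stride at 12 (size 1, align 1) → ends 13; pad 1 to align 2 for layer; layer at 14 (size 2, align 2) → ends 16; total 16 bytes, alignment 4
c at 0 (size 16, align 1) → ends 16
height at 16 (size 14, align 1) → ends 30
f at 30 (size 2, align 1) → ends 32
d at 32 (size 4, align 1) → ends 36
mip_level at 36 (size 2, align 1) → ends 38
b at 38 (size 1, align 1) → ends 39
h at 39 (size 8, align 1) → ends 47
depth at 47 (size 4, align 1) → ends 51
format at 51 (size 3, align 1) → ends 54
total 54 bytes, alignment 1
array of 17: 17 × 54 = 918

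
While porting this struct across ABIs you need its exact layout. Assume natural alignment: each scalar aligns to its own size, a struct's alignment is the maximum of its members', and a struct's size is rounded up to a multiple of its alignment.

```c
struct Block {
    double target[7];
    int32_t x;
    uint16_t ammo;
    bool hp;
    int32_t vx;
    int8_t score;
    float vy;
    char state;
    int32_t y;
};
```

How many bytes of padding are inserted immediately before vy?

3

@0: target [56B, align 8] → 56
@56: x [4B, align 4] → 60
@60: ammo [2B, align 2] → 62
@62: hp [1B, align 1] → 63
+1 pad (align 4)
@64: vx [4B, align 4] → 68
@68: score [1B, align 1] → 69
+3 pad (align 4)
@72: vy [4B, align 4] → 76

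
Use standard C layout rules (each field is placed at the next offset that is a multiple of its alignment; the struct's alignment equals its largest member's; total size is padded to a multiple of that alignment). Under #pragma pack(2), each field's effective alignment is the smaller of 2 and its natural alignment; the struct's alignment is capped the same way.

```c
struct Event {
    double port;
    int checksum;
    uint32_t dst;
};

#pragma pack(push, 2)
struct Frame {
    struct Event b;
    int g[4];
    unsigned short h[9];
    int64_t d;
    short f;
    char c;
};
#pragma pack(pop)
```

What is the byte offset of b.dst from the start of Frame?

12

Event: 0..8  port  (8B, 8-aligned); 8..12  checksum  (4B, 4-aligned); 12..16  dst  (4B, 4-aligned); sizeof = 16, alignof = 8
0..16  b  (16B, 2-aligned)
within Event: dst at 12
0 + 12 = 12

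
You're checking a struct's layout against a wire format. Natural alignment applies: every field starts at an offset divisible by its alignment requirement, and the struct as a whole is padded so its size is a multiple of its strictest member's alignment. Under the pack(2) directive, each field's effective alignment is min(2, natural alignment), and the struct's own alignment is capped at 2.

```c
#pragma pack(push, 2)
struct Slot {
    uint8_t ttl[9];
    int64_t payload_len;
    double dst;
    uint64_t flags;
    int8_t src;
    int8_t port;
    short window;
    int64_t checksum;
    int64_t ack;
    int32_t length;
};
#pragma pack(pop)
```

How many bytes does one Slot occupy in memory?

58 bytes

ttl at 0 (size 9, align 1) → ends 9
pad 1 to align 2 for payload_len
payload_len at 10 (size 8, align 2) → ends 18
dst at 18 (size 8, align 2) → ends 26
flags at 26 (size 8, align 2) → ends 34
src at 34 (size 1, align 1) → ends 35
port at 35 (size 1, align 1) → ends 36
window at 36 (size 2, align 2) → ends 38
checksum at 38 (size 8, align 2) → ends 46
ack at 46 (size 8, align 2) → ends 54
length at 54 (size 4, align 2) → ends 58
total 58 bytes, alignment 2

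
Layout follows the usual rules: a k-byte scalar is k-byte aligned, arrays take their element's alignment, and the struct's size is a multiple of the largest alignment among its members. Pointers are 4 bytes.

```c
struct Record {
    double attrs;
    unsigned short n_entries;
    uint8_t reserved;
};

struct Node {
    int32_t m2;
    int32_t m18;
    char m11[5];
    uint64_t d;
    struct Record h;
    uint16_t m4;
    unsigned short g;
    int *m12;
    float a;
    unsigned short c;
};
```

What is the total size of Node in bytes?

56

Record: attrs at 0 (size 8, align 8) → ends 8; n_entries at 8 (size 2, align 2) → ends 10; reserved at 10 (size 1, align 1) → ends 11; tail pad 5 to reach multiple of 8; total 16 bytes, alignment 8
m2 at 0 (size 4, align 4) → ends 4
m18 at 4 (size 4, align 4) → ends 8
m11 at 8 (size 5, align 1) → ends 13
pad 3 to align 8 for d
d at 16 (size 8, align 8) → ends 24
h at 24 (size 16, align 8) → ends 40
m4 at 40 (size 2, align 2) → ends 42
g at 42 (size 2, align 2) → ends 44
m12 at 44 (size 4, align 4) → ends 48
a at 48 (size 4, align 4) → ends 52
c at 52 (size 2, align 2) → ends 54
tail pad 2 to reach multiple of 8
total 56 bytes, alignment 8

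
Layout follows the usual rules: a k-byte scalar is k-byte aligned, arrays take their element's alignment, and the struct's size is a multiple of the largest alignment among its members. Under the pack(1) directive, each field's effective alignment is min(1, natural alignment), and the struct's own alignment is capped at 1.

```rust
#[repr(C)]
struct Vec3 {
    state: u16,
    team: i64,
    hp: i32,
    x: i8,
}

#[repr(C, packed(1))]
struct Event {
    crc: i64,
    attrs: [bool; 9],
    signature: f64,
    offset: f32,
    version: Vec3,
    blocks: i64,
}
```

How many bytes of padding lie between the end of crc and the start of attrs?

Vec3: 0..2  state  (2B, 2-aligned); 2..8  -- padding (6B); 8..16  team  (8B, 8-aligned); 16..20  hp  (4B, 4-aligned); 20..21  x  (1B, 1-aligned); 21..24  -- tail padding (3B); sizeof = 24, alignof = 8
0..8  crc  (8B, 1-aligned)
8..17  attrs  (9B, 1-aligned)

0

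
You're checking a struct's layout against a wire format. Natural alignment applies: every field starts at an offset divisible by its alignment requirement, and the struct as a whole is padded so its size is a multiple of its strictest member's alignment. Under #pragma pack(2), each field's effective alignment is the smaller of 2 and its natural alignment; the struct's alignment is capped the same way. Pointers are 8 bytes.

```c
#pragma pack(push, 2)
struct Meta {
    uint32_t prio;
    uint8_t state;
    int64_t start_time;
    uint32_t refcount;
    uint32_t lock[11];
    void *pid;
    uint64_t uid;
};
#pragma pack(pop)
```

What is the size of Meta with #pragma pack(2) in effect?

@0: prio [4B, align 2] → 4
@4: state [1B, align 1] → 5
+1 pad (align 2)
@6: start_time [8B, align 2] → 14
@14: refcount [4B, align 2] → 18
@18: lock [44B, align 2] → 62
@62: pid [8B, align 2] → 70
@70: uid [8B, align 2] → 78
size 78, align 2

78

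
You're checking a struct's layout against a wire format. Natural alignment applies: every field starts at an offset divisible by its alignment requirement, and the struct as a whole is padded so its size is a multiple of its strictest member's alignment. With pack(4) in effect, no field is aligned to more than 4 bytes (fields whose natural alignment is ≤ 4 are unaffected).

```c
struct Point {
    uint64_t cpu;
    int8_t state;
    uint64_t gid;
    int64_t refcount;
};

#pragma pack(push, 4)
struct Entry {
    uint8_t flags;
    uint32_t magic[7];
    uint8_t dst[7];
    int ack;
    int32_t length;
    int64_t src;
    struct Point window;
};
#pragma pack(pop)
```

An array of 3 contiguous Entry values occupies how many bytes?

264

Point: cpu at 0 (size 8, align 8) → ends 8; state at 8 (size 1, align 1) → ends 9; pad 7 to align 8 for gid; gid at 16 (size 8, align 8) → ends 24; refcount at 24 (size 8, align 8) → ends 32; total 32 bytes, alignment 8
flags at 0 (size 1, align 1) → ends 1
pad 3 to align 4 for magic
magic at 4 (size 28, align 4) → ends 32
dst at 32 (size 7, align 1) → ends 39
pad 1 to align 4 for ack
ack at 40 (size 4, align 4) → ends 44
length at 44 (size 4, align 4) → ends 48
src at 48 (size 8, align 4) → ends 56
window at 56 (size 32, align 4) → ends 88
total 88 bytes, alignment 4
array of 3: 3 × 88 = 264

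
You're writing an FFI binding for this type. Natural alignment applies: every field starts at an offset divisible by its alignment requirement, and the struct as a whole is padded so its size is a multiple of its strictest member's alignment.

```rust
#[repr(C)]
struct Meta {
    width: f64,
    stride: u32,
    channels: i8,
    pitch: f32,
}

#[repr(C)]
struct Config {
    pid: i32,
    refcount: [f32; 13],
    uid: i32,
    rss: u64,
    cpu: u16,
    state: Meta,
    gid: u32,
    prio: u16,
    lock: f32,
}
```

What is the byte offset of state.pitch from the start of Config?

Meta: 0..8  width  (8B, 8-aligned); 8..12  stride  (4B, 4-aligned); 12..13  channels  (1B, 1-aligned); 13..16  -- padding (3B); 16..20  pitch  (4B, 4-aligned); 20..24  -- tail padding (4B); sizeof = 24, alignof = 8
0..4  pid  (4B, 4-aligned)
4..56  refcount  (52B, 4-aligned)
56..60  uid  (4B, 4-aligned)
60..64  -- padding (4B)
64..72  rss  (8B, 8-aligned)
72..74  cpu  (2B, 2-aligned)
74..80  -- padding (6B)
80..104  state  (24B, 8-aligned)
within Meta: pitch at 16
80 + 16 = 96

96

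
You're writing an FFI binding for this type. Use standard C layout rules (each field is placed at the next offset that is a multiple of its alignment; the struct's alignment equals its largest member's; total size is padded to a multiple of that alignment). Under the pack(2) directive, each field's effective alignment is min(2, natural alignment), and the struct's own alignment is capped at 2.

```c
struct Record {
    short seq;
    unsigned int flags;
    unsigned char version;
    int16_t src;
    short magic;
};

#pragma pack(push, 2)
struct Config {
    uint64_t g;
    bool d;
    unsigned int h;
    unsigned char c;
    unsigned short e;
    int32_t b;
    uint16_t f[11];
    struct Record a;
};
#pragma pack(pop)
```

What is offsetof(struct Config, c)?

14

Record: 0..2  seq  (2B, 2-aligned); 2..4  -- padding (2B); 4..8  flags  (4B, 4-aligned); 8..9  version  (1B, 1-aligned); 9..10  -- padding (1B); 10..12  src  (2B, 2-aligned); 12..14  magic  (2B, 2-aligned); 14..16  -- tail padding (2B); sizeof = 16, alignof = 4
0..8  g  (8B, 2-aligned)
8..9  d  (1B, 1-aligned)
9..10  -- padding (1B)
10..14  h  (4B, 2-aligned)
14..15  c  (1B, 1-aligned)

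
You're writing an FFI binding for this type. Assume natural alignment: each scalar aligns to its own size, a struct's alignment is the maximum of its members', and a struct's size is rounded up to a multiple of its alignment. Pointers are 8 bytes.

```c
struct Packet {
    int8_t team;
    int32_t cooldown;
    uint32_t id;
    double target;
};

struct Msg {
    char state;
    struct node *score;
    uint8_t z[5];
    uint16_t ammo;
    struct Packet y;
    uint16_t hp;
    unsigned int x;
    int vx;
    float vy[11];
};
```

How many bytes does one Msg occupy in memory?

104

Packet: team at 0 (size 1, align 1) → ends 1; pad 3 to align 4 for cooldown; cooldown at 4 (size 4, align 4) → ends 8; id at 8 (size 4, align 4) → ends 12; pad 4 to align 8 for target; target at 16 (size 8, align 8) → ends 24; total 24 bytes, alignment 8
state at 0 (size 1, align 1) → ends 1
pad 7 to align 8 for score
score at 8 (size 8, align 8) → ends 16
z at 16 (size 5, align 1) → ends 21
pad 1 to align 2 for ammo
ammo at 22 (size 2, align 2) → ends 24
y at 24 (size 24, align 8) → ends 48
hp at 48 (size 2, align 2) → ends 50
pad 2 to align 4 for x
x at 52 (size 4, align 4) → ends 56
vx at 56 (size 4, align 4) → ends 60
vy at 60 (size 44, align 4) → ends 104
total 104 bytes, alignment 8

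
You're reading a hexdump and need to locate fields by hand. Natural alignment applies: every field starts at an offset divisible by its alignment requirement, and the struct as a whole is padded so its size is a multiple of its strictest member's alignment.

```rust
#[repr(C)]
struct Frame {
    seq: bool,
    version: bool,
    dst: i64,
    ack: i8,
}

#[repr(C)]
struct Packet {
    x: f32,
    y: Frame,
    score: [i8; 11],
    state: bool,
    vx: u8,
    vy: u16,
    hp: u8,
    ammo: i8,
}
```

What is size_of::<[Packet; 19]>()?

Frame: seq at 0 (size 1, align 1) → ends 1; version at 1 (size 1, align 1) → ends 2; pad 6 to align 8 for dst; dst at 8 (size 8, align 8) → ends 16; ack at 16 (size 1, align 1) → ends 17; tail pad 7 to reach multiple of 8; total 24 bytes, alignment 8
x at 0 (size 4, align 4) → ends 4
pad 4 to align 8 for y
y at 8 (size 24, align 8) → ends 32
score at 32 (size 11, align 1) → ends 43
state at 43 (size 1, align 1) → ends 44
vx at 44 (size 1, align 1) → ends 45
pad 1 to align 2 for vy
vy at 46 (size 2, align 2) → ends 48
hp at 48 (size 1, align 1) → ends 49
ammo at 49 (size 1, align 1) → ends 50
tail pad 6 to reach multiple of 8
total 56 bytes, alignment 8
array of 19: 19 × 56 = 1064

1064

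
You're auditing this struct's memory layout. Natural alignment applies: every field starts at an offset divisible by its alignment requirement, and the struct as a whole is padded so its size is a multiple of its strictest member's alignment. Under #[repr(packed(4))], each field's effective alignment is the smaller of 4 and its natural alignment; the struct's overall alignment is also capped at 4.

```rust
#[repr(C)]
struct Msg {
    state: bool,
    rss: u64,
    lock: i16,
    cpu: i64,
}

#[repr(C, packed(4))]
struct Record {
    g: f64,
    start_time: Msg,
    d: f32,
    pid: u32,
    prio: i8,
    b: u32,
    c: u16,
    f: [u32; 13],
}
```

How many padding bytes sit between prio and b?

Msg: 0..1  state  (1B, 1-aligned); 1..8  -- padding (7B); 8..16  rss  (8B, 8-aligned); 16..18  lock  (2B, 2-aligned); 18..24  -- padding (6B); 24..32  cpu  (8B, 8-aligned); sizeof = 32, alignof = 8
0..8  g  (8B, 4-aligned)
8..40  start_time  (32B, 4-aligned)
40..44  d  (4B, 4-aligned)
44..48  pid  (4B, 4-aligned)
48..49  prio  (1B, 1-aligned)
49..52  -- padding (3B)
52..56  b  (4B, 4-aligned)

3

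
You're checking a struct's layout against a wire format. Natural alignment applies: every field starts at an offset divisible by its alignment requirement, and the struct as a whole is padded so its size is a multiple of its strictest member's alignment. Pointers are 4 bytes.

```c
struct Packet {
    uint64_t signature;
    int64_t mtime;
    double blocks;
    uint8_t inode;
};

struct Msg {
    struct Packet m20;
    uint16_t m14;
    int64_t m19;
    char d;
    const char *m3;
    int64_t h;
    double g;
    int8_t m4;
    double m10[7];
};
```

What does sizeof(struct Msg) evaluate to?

Packet: signature at 0 (size 8, align 8) → ends 8; mtime at 8 (size 8, align 8) → ends 16; blocks at 16 (size 8, align 8) → ends 24; inode at 24 (size 1, align 1) → ends 25; tail pad 7 to reach multiple of 8; total 32 bytes, alignment 8
m20 at 0 (size 32, align 8) → ends 32
m14 at 32 (size 2, align 2) → ends 34
pad 6 to align 8 for m19
m19 at 40 (size 8, align 8) → ends 48
d at 48 (size 1, align 1) → ends 49
pad 3 to align 4 for m3
m3 at 52 (size 4, align 4) → ends 56
h at 56 (size 8, align 8) → ends 64
g at 64 (size 8, align 8) → ends 72
m4 at 72 (size 1, align 1) → ends 73
pad 7 to align 8 for m10
m10 at 80 (size 56, align 8) → ends 136
total 136 bytes, alignment 8

136 bytes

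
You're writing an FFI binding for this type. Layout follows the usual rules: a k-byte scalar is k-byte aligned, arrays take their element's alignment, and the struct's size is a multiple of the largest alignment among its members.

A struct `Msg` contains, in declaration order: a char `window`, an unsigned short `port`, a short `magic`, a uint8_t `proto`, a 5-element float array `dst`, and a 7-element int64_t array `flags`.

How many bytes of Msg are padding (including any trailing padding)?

@0: window [1B, align 1] → 1
+1 pad (align 2)
@2: port [2B, align 2] → 4
@4: magic [2B, align 2] → 6
@6: proto [1B, align 1] → 7
+1 pad (align 4)
@8: dst [20B, align 4] → 28
+4 pad (align 8)
@32: flags [56B, align 8] → 88
size 88, align 8
data bytes 82, size 88 → padding 6

6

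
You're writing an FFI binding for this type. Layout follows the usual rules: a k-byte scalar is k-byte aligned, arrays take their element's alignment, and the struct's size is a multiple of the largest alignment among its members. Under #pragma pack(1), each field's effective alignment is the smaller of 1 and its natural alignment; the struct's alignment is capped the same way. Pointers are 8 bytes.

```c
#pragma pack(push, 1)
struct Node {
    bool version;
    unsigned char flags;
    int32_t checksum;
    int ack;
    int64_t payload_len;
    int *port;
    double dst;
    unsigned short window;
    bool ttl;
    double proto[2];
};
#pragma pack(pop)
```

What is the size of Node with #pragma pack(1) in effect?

53

version at 0 (size 1, align 1) → ends 1
flags at 1 (size 1, align 1) → ends 2
checksum at 2 (size 4, align 1) → ends 6
ack at 6 (size 4, align 1) → ends 10
payload_len at 10 (size 8, align 1) → ends 18
port at 18 (size 8, align 1) → ends 26
dst at 26 (size 8, align 1) → ends 34
window at 34 (size 2, align 1) → ends 36
ttl at 36 (size 1, align 1) → ends 37
proto at 37 (size 16, align 1) → ends 53
total 53 bytes, alignment 1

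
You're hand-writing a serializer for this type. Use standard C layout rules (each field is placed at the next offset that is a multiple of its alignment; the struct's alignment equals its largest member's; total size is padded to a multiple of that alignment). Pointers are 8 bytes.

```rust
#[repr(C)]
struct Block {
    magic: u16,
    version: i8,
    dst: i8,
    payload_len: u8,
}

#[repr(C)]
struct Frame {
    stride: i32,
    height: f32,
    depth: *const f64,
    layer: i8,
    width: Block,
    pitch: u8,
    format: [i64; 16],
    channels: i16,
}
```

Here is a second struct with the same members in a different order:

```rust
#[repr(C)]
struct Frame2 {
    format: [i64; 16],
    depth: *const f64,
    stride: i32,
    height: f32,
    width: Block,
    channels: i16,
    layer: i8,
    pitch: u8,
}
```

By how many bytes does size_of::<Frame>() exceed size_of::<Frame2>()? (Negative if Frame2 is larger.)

8

Block: 0..2  magic  (2B, 2-aligned); 2..3  version  (1B, 1-aligned); 3..4  dst  (1B, 1-aligned); 4..5  payload_len  (1B, 1-aligned); 5..6  -- tail padding (1B); sizeof = 6, alignof = 2
0..4  stride  (4B, 4-aligned)
4..8  height  (4B, 4-aligned)
8..16  depth  (8B, 8-aligned)
16..17  layer  (1B, 1-aligned)
17..18  -- padding (1B)
18..24  width  (6B, 2-aligned)
24..25  pitch  (1B, 1-aligned)
25..32  -- padding (7B)
32..160  format  (128B, 8-aligned)
160..162  channels  (2B, 2-aligned)
162..168  -- tail padding (6B)
sizeof = 168, alignof = 8
— Frame2 —
0..128  format  (128B, 8-aligned)
128..136  depth  (8B, 8-aligned)
136..140  stride  (4B, 4-aligned)
140..144  height  (4B, 4-aligned)
144..150  width  (6B, 2-aligned)
150..152  channels  (2B, 2-aligned)
152..153  layer  (1B, 1-aligned)
153..154  pitch  (1B, 1-aligned)
154..160  -- tail padding (6B)
sizeof = 160, alignof = 8
168 − 160 = 8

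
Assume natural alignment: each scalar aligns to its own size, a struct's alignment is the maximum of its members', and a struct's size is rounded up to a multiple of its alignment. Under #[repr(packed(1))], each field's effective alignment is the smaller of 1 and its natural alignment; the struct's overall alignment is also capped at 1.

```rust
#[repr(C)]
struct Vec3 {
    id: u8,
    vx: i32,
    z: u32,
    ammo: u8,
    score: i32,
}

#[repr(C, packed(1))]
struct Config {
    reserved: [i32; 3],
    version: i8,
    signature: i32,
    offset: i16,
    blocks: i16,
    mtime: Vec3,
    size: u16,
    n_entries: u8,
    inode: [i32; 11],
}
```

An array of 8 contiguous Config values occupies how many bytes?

704

Vec3: @0: id [1B, align 1] → 1; +3 pad (align 4); @4: vx [4B, align 4] → 8; @8: z [4B, align 4] → 12; @12: ammo [1B, align 1] → 13; +3 pad (align 4); @16: score [4B, align 4] → 20; size 20, align 4
@0: reserved [12B, align 1] → 12
@12: version [1B, align 1] → 13
@13: signature [4B, align 1] → 17
@17: offset [2B, align 1] → 19
@19: blocks [2B, align 1] → 21
@21: mtime [20B, align 1] → 41
@41: size [2B, align 1] → 43
@43: n_entries [1B, align 1] → 44
@44: inode [44B, align 1] → 88
size 88, align 1
array of 8: 8 × 88 = 704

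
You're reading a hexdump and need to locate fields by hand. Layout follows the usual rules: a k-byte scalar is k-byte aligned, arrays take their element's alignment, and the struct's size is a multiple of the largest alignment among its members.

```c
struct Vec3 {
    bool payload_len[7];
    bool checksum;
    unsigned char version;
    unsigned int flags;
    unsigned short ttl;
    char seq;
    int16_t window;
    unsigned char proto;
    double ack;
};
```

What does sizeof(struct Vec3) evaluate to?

32

0..7  payload_len  (7B, 1-aligned)
7..8  checksum  (1B, 1-aligned)
8..9  version  (1B, 1-aligned)
9..12  -- padding (3B)
12..16  flags  (4B, 4-aligned)
16..18  ttl  (2B, 2-aligned)
18..19  seq  (1B, 1-aligned)
19..20  -- padding (1B)
20..22  window  (2B, 2-aligned)
22..23  proto  (1B, 1-aligned)
23..24  -- padding (1B)
24..32  ack  (8B, 8-aligned)
sizeof = 32, alignof = 8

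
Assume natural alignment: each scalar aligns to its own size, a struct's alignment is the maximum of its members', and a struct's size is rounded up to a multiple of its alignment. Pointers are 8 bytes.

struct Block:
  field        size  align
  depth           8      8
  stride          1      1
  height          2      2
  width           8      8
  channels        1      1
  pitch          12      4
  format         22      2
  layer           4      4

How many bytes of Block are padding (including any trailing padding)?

depth at 0 (size 8, align 8) → ends 8
stride at 8 (size 1, align 1) → ends 9
pad 1 to align 2 for height
height at 10 (size 2, align 2) → ends 12
pad 4 to align 8 for width
width at 16 (size 8, align 8) → ends 24
channels at 24 (size 1, align 1) → ends 25
pad 3 to align 4 for pitch
pitch at 28 (size 12, align 4) → ends 40
format at 40 (size 22, align 2) → ends 62
pad 2 to align 4 for layer
layer at 64 (size 4, align 4) → ends 68
tail pad 4 to reach multiple of 8
total 72 bytes, alignment 8
data bytes 58, size 72 → padding 14

14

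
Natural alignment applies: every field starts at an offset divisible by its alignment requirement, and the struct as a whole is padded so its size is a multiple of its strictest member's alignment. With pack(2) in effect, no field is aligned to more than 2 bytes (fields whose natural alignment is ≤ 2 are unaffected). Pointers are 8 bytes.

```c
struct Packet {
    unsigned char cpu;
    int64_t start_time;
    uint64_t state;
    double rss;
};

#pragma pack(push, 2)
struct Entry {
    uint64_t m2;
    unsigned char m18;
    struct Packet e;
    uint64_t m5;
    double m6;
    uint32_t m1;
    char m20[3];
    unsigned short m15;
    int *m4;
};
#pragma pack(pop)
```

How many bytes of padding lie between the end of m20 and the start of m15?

1

Packet: @0: cpu [1B, align 1] → 1; +7 pad (align 8); @8: start_time [8B, align 8] → 16; @16: state [8B, align 8] → 24; @24: rss [8B, align 8] → 32; size 32, align 8
@0: m2 [8B, align 2] → 8
@8: m18 [1B, align 1] → 9
+1 pad (align 2)
@10: e [32B, align 2] → 42
@42: m5 [8B, align 2] → 50
@50: m6 [8B, align 2] → 58
@58: m1 [4B, align 2] → 62
@62: m20 [3B, align 1] → 65
+1 pad (align 2)
@66: m15 [2B, align 2] → 68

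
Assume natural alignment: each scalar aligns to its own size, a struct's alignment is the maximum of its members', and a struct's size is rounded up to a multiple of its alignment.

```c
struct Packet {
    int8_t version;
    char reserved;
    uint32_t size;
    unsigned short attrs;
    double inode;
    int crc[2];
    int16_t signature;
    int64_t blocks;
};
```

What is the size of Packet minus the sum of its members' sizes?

14

version at 0 (size 1, align 1) → ends 1
reserved at 1 (size 1, align 1) → ends 2
pad 2 to align 4 for size
size at 4 (size 4, align 4) → ends 8
attrs at 8 (size 2, align 2) → ends 10
pad 6 to align 8 for inode
inode at 16 (size 8, align 8) → ends 24
crc at 24 (size 8, align 4) → ends 32
signature at 32 (size 2, align 2) → ends 34
pad 6 to align 8 for blocks
blocks at 40 (size 8, align 8) → ends 48
total 48 bytes, alignment 8
data bytes 34, size 48 → padding 14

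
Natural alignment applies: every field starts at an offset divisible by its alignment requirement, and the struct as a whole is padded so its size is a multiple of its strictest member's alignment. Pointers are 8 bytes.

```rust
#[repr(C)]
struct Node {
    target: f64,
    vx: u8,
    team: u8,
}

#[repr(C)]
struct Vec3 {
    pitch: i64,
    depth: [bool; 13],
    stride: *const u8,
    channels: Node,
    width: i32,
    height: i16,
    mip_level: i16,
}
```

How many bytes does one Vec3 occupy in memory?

Node: @0: target [8B, align 8] → 8; @8: vx [1B, align 1] → 9; @9: team [1B, align 1] → 10; +6 tail pad (align 8); size 16, align 8
@0: pitch [8B, align 8] → 8
@8: depth [13B, align 1] → 21
+3 pad (align 8)
@24: stride [8B, align 8] → 32
@32: channels [16B, align 8] → 48
@48: width [4B, align 4] → 52
@52: height [2B, align 2] → 54
@54: mip_level [2B, align 2] → 56
size 56, align 8

56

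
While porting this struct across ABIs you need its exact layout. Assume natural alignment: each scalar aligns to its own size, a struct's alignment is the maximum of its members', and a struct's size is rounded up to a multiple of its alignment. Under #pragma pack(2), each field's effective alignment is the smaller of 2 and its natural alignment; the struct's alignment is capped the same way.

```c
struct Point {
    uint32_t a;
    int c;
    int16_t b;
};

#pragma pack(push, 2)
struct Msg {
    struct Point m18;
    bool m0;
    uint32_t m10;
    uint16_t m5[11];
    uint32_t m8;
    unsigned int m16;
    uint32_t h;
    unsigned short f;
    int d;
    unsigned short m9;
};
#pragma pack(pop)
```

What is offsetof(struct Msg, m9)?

Point: @0: a [4B, align 4] → 4; @4: c [4B, align 4] → 8; @8: b [2B, align 2] → 10; +2 tail pad (align 4); size 12, align 4
@0: m18 [12B, align 2] → 12
@12: m0 [1B, align 1] → 13
+1 pad (align 2)
@14: m10 [4B, align 2] → 18
@18: m5 [22B, align 2] → 40
@40: m8 [4B, align 2] → 44
@44: m16 [4B, align 2] → 48
@48: h [4B, align 2] → 52
@52: f [2B, align 2] → 54
@54: d [4B, align 2] → 58
@58: m9 [2B, align 2] → 60

58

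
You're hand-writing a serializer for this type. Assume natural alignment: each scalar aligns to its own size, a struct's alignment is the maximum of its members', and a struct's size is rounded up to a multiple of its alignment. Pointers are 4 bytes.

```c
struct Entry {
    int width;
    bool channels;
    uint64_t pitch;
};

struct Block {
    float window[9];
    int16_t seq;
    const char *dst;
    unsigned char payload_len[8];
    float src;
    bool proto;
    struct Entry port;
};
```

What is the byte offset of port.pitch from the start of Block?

72

Entry: width at 0 (size 4, align 4) → ends 4; channels at 4 (size 1, align 1) → ends 5; pad 3 to align 8 for pitch; pitch at 8 (size 8, align 8) → ends 16; total 16 bytes, alignment 8
window at 0 (size 36, align 4) → ends 36
seq at 36 (size 2, align 2) → ends 38
pad 2 to align 4 for dst
dst at 40 (size 4, align 4) → ends 44
payload_len at 44 (size 8, align 1) → ends 52
src at 52 (size 4, align 4) → ends 56
proto at 56 (size 1, align 1) → ends 57
pad 7 to align 8 for port
port at 64 (size 16, align 8) → ends 80
within Entry: pitch at 8
64 + 8 = 72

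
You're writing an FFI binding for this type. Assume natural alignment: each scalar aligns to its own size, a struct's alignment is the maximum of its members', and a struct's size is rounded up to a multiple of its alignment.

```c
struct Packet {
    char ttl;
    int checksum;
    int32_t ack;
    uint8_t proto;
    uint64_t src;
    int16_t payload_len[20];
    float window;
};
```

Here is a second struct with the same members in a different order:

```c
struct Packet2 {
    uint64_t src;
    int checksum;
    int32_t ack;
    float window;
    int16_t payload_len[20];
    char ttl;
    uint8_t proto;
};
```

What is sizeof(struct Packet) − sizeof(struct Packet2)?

@0: ttl [1B, align 1] → 1
+3 pad (align 4)
@4: checksum [4B, align 4] → 8
@8: ack [4B, align 4] → 12
@12: proto [1B, align 1] → 13
+3 pad (align 8)
@16: src [8B, align 8] → 24
@24: payload_len [40B, align 2] → 64
@64: window [4B, align 4] → 68
+4 tail pad (align 8)
size 72, align 8
— Packet2 —
@0: src [8B, align 8] → 8
@8: checksum [4B, align 4] → 12
@12: ack [4B, align 4] → 16
@16: window [4B, align 4] → 20
@20: payload_len [40B, align 2] → 60
@60: ttl [1B, align 1] → 61
@61: proto [1B, align 1] → 62
+2 tail pad (align 8)
size 64, align 8
72 − 64 = 8

8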